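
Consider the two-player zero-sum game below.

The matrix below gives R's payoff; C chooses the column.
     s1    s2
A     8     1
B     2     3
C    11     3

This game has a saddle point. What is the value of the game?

Row minima: 1, 2, 3 → R's maximin is 3.
Column maxima: 11, 3 → C's minimax is 3.
They coincide at (C, s2), so the value is 3.

3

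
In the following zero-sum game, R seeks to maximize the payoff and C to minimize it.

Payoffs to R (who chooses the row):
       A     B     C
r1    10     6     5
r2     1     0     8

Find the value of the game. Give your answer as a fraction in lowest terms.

Column A is strictly dominated by B for C (it gives R more in every row).
The remaining 2×2 game on (r1, r2) × (B, C) has no saddle point. Let R play r1 with probability p; indifference gives 6p = 5p + 8(1−p), so p = 8/9.
Similarly C's optimal q on B is 1/3, and the value is 6·(1/3) + (5)·(2/3) = 16/3.

16/3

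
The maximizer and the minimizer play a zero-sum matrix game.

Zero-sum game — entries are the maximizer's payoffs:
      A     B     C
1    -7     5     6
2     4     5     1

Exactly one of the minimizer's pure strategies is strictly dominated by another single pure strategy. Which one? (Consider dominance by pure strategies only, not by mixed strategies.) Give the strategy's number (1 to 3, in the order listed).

2

The minimizer prefers columns that give the maximizer less. Compare B with A: -7 < 5, 4 < 5.
So A strictly dominates B for the minimizer; B is strictly dominated.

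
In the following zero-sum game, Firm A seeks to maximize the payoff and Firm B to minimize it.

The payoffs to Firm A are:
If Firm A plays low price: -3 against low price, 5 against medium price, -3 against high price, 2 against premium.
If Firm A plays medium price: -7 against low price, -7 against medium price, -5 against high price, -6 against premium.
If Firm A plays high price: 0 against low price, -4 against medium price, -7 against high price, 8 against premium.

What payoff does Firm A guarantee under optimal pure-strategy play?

Row minima: -3, -7, -7 → Firm A's maximin is -3.
Column maxima: 0, 5, -3, 8 → Firm B's minimax is -3.
They coincide at (low price, high price), so the value is -3.

-3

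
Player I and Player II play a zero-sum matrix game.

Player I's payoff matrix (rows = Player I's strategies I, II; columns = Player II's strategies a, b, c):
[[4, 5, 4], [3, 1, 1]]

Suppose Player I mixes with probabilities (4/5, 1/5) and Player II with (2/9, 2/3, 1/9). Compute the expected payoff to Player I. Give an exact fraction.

181/45

Against (2/9, 2/3, 1/9), each row's expected payoff is I: 14/3; II: 13/9.
Taking the (4/5, 1/5)-weighted average: (4/5)·(14/3) + (1/5)·(13/9) = 181/45.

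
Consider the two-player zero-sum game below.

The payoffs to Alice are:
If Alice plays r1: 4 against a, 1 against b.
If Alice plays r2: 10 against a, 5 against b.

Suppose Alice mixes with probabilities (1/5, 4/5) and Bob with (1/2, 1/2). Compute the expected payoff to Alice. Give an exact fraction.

13/2

Against (1/2, 1/2), each row's expected payoff is r1: 5/2; r2: 15/2.
Taking the (1/5, 4/5)-weighted average: (1/5)·(5/2) + (4/5)·(15/2) = 13/2.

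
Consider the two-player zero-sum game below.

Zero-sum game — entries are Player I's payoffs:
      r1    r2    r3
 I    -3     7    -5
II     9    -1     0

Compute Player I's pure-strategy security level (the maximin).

-1

The worst-case payoff for each row is I: -5, II: -1.
The best of these is -1.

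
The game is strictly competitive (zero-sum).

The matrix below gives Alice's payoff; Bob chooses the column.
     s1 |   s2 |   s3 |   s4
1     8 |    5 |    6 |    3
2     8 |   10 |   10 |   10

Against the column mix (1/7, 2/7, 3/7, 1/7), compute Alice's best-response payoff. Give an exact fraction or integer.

1: (8)·(1/7) + (5)·(2/7) + (6)·(3/7) + (3)·(1/7) = 39/7.
2: (8)·(1/7) + (10)·(2/7) + (10)·(3/7) + (10)·(1/7) = 68/7.
The best pure response is 2 with expected payoff 68/7.

68/7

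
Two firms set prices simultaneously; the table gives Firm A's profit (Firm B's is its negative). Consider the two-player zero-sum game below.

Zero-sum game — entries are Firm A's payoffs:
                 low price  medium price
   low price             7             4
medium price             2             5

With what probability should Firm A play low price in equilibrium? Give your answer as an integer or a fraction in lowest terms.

Row minima are 4 and 2, so Firm A's maximin is 4; column maxima are 7 and 5, so Firm B's minimax is 5. These differ, so the equilibrium is in mixed strategies.
Let Firm A play low price with probability p. Firm B is indifferent when 7p + 2(1−p) = 4p + 5(1−p), giving p = 1/2.

1/2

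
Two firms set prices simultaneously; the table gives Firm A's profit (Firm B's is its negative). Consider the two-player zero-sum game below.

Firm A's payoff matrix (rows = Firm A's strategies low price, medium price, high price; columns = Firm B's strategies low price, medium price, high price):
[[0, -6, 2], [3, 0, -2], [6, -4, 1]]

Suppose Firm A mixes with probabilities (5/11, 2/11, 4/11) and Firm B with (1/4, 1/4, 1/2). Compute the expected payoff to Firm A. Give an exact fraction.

1/11

Against (1/4, 1/4, 1/2), each row's expected payoff is low price: -1/2; medium price: -1/4; high price: 1.
Taking the (5/11, 2/11, 4/11)-weighted average: (5/11)·(-1/2) + (2/11)·(-1/4) + (4/11)·(1) = 1/11.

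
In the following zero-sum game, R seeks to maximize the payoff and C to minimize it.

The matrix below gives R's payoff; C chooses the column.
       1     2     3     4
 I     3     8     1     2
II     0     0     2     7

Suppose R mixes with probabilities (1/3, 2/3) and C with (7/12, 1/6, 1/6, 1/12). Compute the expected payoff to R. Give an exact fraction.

Against (7/12, 1/6, 1/6, 1/12), each row's expected payoff is I: 41/12; II: 11/12.
Taking the (1/3, 2/3)-weighted average: (1/3)·(41/12) + (2/3)·(11/12) = 7/4.

7/4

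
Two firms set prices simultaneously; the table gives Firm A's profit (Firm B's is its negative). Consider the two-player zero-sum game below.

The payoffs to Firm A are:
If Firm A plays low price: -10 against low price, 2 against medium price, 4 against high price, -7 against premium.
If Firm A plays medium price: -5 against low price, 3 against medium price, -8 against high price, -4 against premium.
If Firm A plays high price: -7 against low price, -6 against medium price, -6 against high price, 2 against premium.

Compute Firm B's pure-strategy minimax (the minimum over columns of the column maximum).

The worst case (largest entry) in each column is low price: -5, medium price: 3, high price: 4, premium: 2.
The best (smallest) of these is -5.

-5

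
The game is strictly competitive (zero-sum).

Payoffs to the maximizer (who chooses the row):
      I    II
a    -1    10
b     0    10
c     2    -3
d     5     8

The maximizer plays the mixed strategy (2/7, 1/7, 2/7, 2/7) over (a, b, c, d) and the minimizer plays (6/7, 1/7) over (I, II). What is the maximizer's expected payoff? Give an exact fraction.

16/7

Against (6/7, 1/7), each row's expected payoff is a: 4/7; b: 10/7; c: 9/7; d: 38/7.
Taking the (2/7, 1/7, 2/7, 2/7)-weighted average: (2/7)·(4/7) + (1/7)·(10/7) + (2/7)·(9/7) + (2/7)·(38/7) = 16/7.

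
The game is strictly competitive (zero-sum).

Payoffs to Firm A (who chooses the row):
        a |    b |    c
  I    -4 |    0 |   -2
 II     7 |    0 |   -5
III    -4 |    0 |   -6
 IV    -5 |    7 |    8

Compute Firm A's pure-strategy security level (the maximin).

-4

The worst-case payoff for each row is I: -4, II: -5, III: -6, IV: -5.
The best of these is -4.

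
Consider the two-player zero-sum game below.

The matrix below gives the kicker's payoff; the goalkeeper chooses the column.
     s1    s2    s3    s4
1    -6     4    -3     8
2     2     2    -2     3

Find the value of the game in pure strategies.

-2

Row minima: -6, -2 → the kicker's maximin is -2.
Column maxima: 2, 4, -2, 8 → the goalkeeper's minimax is -2.
They coincide at (2, s3), so the value is -2.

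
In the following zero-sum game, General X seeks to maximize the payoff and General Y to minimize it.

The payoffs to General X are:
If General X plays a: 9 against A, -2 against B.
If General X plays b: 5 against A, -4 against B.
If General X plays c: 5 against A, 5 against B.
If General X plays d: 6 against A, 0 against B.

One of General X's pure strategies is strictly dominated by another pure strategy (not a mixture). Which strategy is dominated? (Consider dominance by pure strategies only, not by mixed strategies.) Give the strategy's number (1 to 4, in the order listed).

2

Compare b with a: 9 > 5, -2 > -4.
So a strictly dominates b for General X; b is strictly dominated.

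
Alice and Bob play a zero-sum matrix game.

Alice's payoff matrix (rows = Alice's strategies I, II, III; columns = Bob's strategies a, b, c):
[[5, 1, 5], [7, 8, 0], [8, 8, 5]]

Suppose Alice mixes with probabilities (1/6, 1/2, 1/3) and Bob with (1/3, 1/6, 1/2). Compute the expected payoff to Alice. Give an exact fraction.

85/18

Against (1/3, 1/6, 1/2), each row's expected payoff is I: 13/3; II: 11/3; III: 13/2.
Taking the (1/6, 1/2, 1/3)-weighted average: (1/6)·(13/3) + (1/2)·(11/3) + (1/3)·(13/2) = 85/18.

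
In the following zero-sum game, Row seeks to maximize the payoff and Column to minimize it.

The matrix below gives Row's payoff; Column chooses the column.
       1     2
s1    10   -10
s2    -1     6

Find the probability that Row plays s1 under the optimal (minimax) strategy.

7/27

Row minima are -10 and -1, so Row's maximin is -1; column maxima are 10 and 6, so Column's minimax is 6. These differ, so the equilibrium is in mixed strategies.
Let Row play s1 with probability p. Column is indifferent when 10p − (1−p) = −10p + 6(1−p), giving p = 7/27.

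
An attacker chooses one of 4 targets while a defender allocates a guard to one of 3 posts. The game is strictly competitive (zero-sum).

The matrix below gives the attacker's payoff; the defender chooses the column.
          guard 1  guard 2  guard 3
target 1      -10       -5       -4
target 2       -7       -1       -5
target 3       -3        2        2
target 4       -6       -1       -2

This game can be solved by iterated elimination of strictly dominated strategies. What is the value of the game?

-3

Column guard 2 is strictly dominated by guard 1 for the defender (-10<-5, -7<-1, -3<2, -6<-1); eliminate guard 2.
Column guard 3 is strictly dominated by guard 1 for the defender (-10<-4, -7<-5, -3<2, -6<-2); eliminate guard 3.
Row target 1 is strictly dominated by row target 2 (-7>-10); eliminate target 1.
Row target 4 is strictly dominated by row target 3 (-3>-6); eliminate target 4.
Row target 2 is strictly dominated by row target 3 (-3>-7); eliminate target 2.
Only (target 3, guard 1) remains, with payoff -3.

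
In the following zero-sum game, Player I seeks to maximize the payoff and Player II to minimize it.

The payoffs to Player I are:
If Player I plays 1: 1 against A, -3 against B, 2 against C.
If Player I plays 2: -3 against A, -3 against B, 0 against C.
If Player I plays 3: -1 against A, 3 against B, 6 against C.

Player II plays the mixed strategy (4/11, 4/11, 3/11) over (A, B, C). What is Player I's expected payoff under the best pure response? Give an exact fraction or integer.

1: (1)·(4/11) + (-3)·(4/11) + (2)·(3/11) = -2/11.
2: (-3)·(4/11) + (-3)·(4/11) + (0)·(3/11) = -24/11.
3: (-1)·(4/11) + (3)·(4/11) + (6)·(3/11) = 26/11.
The best pure response is 3 with expected payoff 26/11.

26/11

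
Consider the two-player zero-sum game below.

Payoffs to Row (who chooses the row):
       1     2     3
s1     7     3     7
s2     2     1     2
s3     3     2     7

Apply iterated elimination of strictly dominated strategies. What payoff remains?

Row s2 is strictly dominated by row s1 (7>2, 3>1, 7>2); eliminate s2.
Column 3 is strictly dominated by 2 for Column (3<7, 2<7); eliminate 3.
Row s3 is strictly dominated by row s1 (7>3, 3>2); eliminate s3.
Column 1 is strictly dominated by 2 for Column (3<7); eliminate 1.
Only (s1, 2) remains, with payoff 3.

3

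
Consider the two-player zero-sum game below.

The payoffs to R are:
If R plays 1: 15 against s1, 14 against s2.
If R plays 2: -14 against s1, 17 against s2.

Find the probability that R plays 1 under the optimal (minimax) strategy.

Row minima are 14 and -14, so R's maximin is 14; column maxima are 15 and 17, so C's minimax is 15. These differ, so the equilibrium is in mixed strategies.
Let R play 1 with probability p. C is indifferent when 15p − 14(1−p) = 14p + 17(1−p), giving p = 31/32.

31/32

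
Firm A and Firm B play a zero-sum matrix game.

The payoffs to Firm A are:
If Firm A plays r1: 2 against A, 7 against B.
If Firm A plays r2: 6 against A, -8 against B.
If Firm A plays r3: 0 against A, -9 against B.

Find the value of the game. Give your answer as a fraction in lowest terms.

58/19

Row r3 is strictly dominated by row r2, so Firm A never plays it.
The remaining 2×2 game on (r1, r2) × (A, B) has no saddle point. Let Firm A play r1 with probability p; indifference gives 2p + 6(1−p) = 7p − 8(1−p), so p = 14/19.
Similarly Firm B's optimal q on A is 15/19, and the value is 2·(15/19) + (7)·(4/19) = 58/19.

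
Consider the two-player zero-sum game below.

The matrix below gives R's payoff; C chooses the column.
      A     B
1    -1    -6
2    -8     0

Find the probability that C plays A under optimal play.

Row minima are -6 and -8, so R's maximin is -6; column maxima are -1 and 0, so C's minimax is -1. These differ, so the equilibrium is in mixed strategies.
Let C play A with probability q. R is indifferent when −q − 6(1−q) = −8q, giving q = 6/13.

6/13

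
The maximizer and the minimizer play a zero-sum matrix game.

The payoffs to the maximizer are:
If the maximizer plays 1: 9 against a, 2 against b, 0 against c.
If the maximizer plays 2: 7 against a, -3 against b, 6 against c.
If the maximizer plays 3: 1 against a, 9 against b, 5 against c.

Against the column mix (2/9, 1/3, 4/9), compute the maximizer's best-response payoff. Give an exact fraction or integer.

49/9

1: (9)·(2/9) + (2)·(1/3) + (0)·(4/9) = 8/3.
2: (7)·(2/9) + (-3)·(1/3) + (6)·(4/9) = 29/9.
3: (1)·(2/9) + (9)·(1/3) + (5)·(4/9) = 49/9.
The best pure response is 3 with expected payoff 49/9.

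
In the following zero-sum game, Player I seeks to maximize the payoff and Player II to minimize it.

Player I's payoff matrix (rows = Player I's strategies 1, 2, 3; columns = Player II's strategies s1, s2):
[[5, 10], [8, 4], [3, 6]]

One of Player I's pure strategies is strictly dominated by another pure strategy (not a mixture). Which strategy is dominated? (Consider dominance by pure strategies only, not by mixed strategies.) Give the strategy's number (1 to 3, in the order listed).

3

Compare 3 with 1: 5 > 3, 10 > 6.
So 1 strictly dominates 3 for Player I; 3 is strictly dominated.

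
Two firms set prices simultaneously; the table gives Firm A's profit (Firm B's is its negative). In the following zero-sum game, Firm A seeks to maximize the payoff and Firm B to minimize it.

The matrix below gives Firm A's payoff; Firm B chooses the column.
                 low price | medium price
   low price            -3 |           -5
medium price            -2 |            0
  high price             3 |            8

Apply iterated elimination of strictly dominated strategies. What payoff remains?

Row low price is strictly dominated by row medium price (-2>-3, 0>-5); eliminate low price.
Row medium price is strictly dominated by row high price (3>-2, 8>0); eliminate medium price.
Column medium price is strictly dominated by low price for Firm B (3<8); eliminate medium price.
Only (high price, low price) remains, with payoff 3.

3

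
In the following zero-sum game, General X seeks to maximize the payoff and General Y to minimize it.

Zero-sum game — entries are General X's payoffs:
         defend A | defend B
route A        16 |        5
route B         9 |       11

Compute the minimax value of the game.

Row minima are 5 and 9, so General X's maximin is 9; column maxima are 16 and 11, so General Y's minimax is 11. These differ, so the equilibrium is in mixed strategies.
Let General X play route A with probability p. General Y is indifferent when 16p + 9(1−p) = 5p + 11(1−p), giving p = 2/13.
Let General Y play defend A with probability q. General X is indifferent when 16q + 5(1−q) = 9q + 11(1−q), giving q = 6/13.
The value is 16·(6/13) + (5)·(7/13) = 131/13.

131/13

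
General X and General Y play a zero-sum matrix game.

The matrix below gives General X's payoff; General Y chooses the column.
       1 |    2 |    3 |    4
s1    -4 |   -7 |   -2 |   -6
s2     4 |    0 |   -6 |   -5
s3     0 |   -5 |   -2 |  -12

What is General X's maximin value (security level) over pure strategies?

The worst-case payoff for each row is s1: -7, s2: -6, s3: -12.
The best of these is -6.

-6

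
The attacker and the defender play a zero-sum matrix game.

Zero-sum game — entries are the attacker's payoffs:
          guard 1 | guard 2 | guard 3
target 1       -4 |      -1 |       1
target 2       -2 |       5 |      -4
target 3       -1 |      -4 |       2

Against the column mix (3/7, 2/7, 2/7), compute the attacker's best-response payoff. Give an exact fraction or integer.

target 1: (-4)·(3/7) + (-1)·(2/7) + (1)·(2/7) = -12/7.
target 2: (-2)·(3/7) + (5)·(2/7) + (-4)·(2/7) = -4/7.
target 3: (-1)·(3/7) + (-4)·(2/7) + (2)·(2/7) = -1.
The best pure response is target 2 with expected payoff -4/7.

-4/7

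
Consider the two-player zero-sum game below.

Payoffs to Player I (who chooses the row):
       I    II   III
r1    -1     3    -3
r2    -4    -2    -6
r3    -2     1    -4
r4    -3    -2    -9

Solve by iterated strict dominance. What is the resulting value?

Row r3 is strictly dominated by row r1 (-1>-2, 3>1, -3>-4); eliminate r3.
Column II is strictly dominated by I for Player II (-1<3, -4<-2, -3<-2); eliminate II.
Column I is strictly dominated by III for Player II (-3<-1, -6<-4, -9<-3); eliminate I.
Row r4 is strictly dominated by row r1 (-3>-9); eliminate r4.
Row r2 is strictly dominated by row r1 (-3>-6); eliminate r2.
Only (r1, III) remains, with payoff -3.

-3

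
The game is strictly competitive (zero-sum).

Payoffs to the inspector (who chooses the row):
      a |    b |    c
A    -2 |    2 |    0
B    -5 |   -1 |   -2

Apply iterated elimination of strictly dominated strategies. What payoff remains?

-2

Column b is strictly dominated by a for the inspectee (-2<2, -5<-1); eliminate b.
Column c is strictly dominated by a for the inspectee (-2<0, -5<-2); eliminate c.
Row B is strictly dominated by row A (-2>-5); eliminate B.
Only (A, a) remains, with payoff -2.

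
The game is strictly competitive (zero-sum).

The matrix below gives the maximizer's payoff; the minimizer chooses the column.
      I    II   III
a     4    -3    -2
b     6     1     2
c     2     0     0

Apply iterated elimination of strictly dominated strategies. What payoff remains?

Row c is strictly dominated by row b (6>2, 1>0, 2>0); eliminate c.
Column I is strictly dominated by II for the minimizer (-3<4, 1<6); eliminate I.
Row a is strictly dominated by row b (1>-3, 2>-2); eliminate a.
Column III is strictly dominated by II for the minimizer (1<2); eliminate III.
Only (b, II) remains, with payoff 1.

1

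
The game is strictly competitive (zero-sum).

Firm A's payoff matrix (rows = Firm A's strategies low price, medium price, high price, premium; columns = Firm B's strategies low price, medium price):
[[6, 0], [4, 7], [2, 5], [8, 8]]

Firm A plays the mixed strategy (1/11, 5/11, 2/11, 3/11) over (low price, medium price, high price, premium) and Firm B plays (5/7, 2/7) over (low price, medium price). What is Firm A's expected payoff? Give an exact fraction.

Against (5/7, 2/7), each row's expected payoff is low price: 30/7; medium price: 34/7; high price: 20/7; premium: 8.
Taking the (1/11, 5/11, 2/11, 3/11)-weighted average: (1/11)·(30/7) + (5/11)·(34/7) + (2/11)·(20/7) + (3/11)·(8) = 408/77.

408/77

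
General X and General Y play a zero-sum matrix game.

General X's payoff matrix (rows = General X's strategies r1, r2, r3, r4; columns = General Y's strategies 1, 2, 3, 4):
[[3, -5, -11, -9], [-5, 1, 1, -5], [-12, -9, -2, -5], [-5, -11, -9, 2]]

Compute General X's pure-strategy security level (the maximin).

-5

The worst-case payoff for each row is r1: -11, r2: -5, r3: -12, r4: -11.
The best of these is -5.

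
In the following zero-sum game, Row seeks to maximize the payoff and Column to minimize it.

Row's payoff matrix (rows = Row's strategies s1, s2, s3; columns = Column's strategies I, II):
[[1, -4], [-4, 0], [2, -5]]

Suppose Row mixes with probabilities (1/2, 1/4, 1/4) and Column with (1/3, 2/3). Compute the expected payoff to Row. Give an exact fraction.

-13/6

Against (1/3, 2/3), each row's expected payoff is s1: -7/3; s2: -4/3; s3: -8/3.
Taking the (1/2, 1/4, 1/4)-weighted average: (1/2)·(-7/3) + (1/4)·(-4/3) + (1/4)·(-8/3) = -13/6.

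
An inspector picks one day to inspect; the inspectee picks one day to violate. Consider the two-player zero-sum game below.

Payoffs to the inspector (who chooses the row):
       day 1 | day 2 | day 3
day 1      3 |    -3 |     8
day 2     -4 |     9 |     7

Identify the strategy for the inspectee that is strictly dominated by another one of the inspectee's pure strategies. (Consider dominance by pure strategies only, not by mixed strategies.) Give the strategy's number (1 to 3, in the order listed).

The inspectee prefers columns that give the inspector less. Compare day 3 with day 1: 3 < 8, -4 < 7.
So day 1 strictly dominates day 3 for the inspectee; day 3 is strictly dominated.

3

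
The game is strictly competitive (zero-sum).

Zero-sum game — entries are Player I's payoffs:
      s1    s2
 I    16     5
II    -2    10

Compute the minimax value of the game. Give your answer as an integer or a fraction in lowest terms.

Row minima are 5 and -2, so Player I's maximin is 5; column maxima are 16 and 10, so Player II's minimax is 10. These differ, so the equilibrium is in mixed strategies.
Let Player I play I with probability p. Player II is indifferent when 16p − 2(1−p) = 5p + 10(1−p), giving p = 12/23.
Let Player II play s1 with probability q. Player I is indifferent when 16q + 5(1−q) = −2q + 10(1−q), giving q = 5/23.
The value is 16·(5/23) + (5)·(18/23) = 170/23.

170/23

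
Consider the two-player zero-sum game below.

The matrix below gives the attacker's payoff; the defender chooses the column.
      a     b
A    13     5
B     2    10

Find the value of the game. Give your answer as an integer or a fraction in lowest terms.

Row minima are 5 and 2, so the attacker's maximin is 5; column maxima are 13 and 10, so the defender's minimax is 10. These differ, so the equilibrium is in mixed strategies.
Let the attacker play A with probability p. The defender is indifferent when 13p + 2(1−p) = 5p + 10(1−p), giving p = 1/2.
Let the defender play a with probability q. The attacker is indifferent when 13q + 5(1−q) = 2q + 10(1−q), giving q = 5/16.
The value is 13·(5/16) + (5)·(11/16) = 15/2.

15/2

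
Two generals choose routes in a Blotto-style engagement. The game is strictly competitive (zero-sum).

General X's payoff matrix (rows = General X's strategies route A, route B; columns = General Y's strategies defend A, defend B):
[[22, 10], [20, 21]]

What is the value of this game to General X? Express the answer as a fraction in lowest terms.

262/13

Row minima are 10 and 20, so General X's maximin is 20; column maxima are 22 and 21, so General Y's minimax is 21. These differ, so the equilibrium is in mixed strategies.
Let General X play route A with probability p. General Y is indifferent when 22p + 20(1−p) = 10p + 21(1−p), giving p = 1/13.
Let General Y play defend A with probability q. General X is indifferent when 22q + 10(1−q) = 20q + 21(1−q), giving q = 11/13.
The value is 22·(11/13) + (10)·(2/13) = 262/13.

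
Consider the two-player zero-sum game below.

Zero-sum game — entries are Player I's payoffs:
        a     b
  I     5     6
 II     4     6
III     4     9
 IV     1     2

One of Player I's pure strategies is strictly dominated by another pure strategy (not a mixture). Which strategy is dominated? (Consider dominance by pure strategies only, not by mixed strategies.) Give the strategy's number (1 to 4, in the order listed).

4

Compare IV with I: 5 > 1, 6 > 2.
So I strictly dominates IV for Player I; IV is strictly dominated.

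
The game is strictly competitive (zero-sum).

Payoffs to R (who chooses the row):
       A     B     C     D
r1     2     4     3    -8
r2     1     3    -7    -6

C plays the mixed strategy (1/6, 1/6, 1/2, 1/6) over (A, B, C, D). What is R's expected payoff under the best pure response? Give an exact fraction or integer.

r1: (2)·(1/6) + (4)·(1/6) + (3)·(1/2) + (-8)·(1/6) = 7/6.
r2: (1)·(1/6) + (3)·(1/6) + (-7)·(1/2) + (-6)·(1/6) = -23/6.
The best pure response is r1 with expected payoff 7/6.

7/6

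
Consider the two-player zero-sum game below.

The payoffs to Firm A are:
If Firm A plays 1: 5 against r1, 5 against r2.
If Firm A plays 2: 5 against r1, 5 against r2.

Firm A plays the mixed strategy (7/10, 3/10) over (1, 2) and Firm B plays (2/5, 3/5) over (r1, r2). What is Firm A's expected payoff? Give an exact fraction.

Against (2/5, 3/5), each row's expected payoff is 1: 5; 2: 5.
Taking the (7/10, 3/10)-weighted average: (7/10)·(5) + (3/10)·(5) = 5.

5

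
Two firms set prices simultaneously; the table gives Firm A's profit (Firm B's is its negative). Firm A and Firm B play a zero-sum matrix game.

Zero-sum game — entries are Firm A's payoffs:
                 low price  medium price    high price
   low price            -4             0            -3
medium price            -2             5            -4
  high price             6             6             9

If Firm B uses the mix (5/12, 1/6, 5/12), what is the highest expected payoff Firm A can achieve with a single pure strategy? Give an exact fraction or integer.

low price: (-4)·(5/12) + (0)·(1/6) + (-3)·(5/12) = -35/12.
medium price: (-2)·(5/12) + (5)·(1/6) + (-4)·(5/12) = -5/3.
high price: (6)·(5/12) + (6)·(1/6) + (9)·(5/12) = 29/4.
The best pure response is high price with expected payoff 29/4.

29/4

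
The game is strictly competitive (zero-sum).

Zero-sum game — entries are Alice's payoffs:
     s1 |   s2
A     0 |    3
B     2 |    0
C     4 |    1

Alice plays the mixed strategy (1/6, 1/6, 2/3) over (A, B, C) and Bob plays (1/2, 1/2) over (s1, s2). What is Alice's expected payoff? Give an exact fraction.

Against (1/2, 1/2), each row's expected payoff is A: 3/2; B: 1; C: 5/2.
Taking the (1/6, 1/6, 2/3)-weighted average: (1/6)·(3/2) + (1/6)·(1) + (2/3)·(5/2) = 25/12.

25/12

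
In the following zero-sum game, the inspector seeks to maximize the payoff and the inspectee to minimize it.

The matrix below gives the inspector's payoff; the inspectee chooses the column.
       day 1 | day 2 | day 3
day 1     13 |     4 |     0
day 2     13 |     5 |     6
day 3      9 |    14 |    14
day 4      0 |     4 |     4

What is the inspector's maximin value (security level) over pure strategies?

9

The worst-case payoff for each row is day 1: 0, day 2: 5, day 3: 9, day 4: 0.
The best of these is 9.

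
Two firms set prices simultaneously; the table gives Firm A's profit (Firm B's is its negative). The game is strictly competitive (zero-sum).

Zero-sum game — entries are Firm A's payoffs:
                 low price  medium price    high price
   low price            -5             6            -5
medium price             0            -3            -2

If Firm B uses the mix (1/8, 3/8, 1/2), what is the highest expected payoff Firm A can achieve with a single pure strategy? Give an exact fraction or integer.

low price: (-5)·(1/8) + (6)·(3/8) + (-5)·(1/2) = -7/8.
medium price: (0)·(1/8) + (-3)·(3/8) + (-2)·(1/2) = -17/8.
The best pure response is low price with expected payoff -7/8.

-7/8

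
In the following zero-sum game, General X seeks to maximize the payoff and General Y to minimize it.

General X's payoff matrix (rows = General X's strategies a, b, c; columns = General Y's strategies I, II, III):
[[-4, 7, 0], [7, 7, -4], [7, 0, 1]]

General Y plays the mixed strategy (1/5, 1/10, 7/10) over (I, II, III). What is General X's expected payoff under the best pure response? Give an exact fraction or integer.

21/10

a: (-4)·(1/5) + (7)·(1/10) + (0)·(7/10) = -1/10.
b: (7)·(1/5) + (7)·(1/10) + (-4)·(7/10) = -7/10.
c: (7)·(1/5) + (0)·(1/10) + (1)·(7/10) = 21/10.
The best pure response is c with expected payoff 21/10.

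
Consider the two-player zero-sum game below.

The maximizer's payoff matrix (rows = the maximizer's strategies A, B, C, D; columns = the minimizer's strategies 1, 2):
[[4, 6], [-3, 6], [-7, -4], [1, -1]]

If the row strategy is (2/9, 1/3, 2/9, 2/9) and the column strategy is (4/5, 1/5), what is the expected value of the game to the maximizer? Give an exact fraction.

Against (4/5, 1/5), each row's expected payoff is A: 22/5; B: -6/5; C: -32/5; D: 3/5.
Taking the (2/9, 1/3, 2/9, 2/9)-weighted average: (2/9)·(22/5) + (1/3)·(-6/5) + (2/9)·(-32/5) + (2/9)·(3/5) = -32/45.

-32/45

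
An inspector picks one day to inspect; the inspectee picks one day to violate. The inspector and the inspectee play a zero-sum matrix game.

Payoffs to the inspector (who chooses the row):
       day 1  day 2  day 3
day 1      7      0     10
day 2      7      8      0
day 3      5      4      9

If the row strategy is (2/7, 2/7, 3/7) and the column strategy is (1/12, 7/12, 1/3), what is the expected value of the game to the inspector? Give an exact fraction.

Against (1/12, 7/12, 1/3), each row's expected payoff is day 1: 47/12; day 2: 21/4; day 3: 23/4.
Taking the (2/7, 2/7, 3/7)-weighted average: (2/7)·(47/12) + (2/7)·(21/4) + (3/7)·(23/4) = 61/12.

61/12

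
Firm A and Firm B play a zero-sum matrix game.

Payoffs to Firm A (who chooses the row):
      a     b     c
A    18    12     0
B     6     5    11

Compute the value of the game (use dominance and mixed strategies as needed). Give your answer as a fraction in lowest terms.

22/3

Column a is strictly dominated by b for Firm B (it gives Firm A more in every row).
The remaining 2×2 game on (A, B) × (b, c) has no saddle point. Let Firm A play A with probability p; indifference gives 12p + 5(1−p) = 11(1−p), so p = 1/3.
Similarly Firm B's optimal q on b is 11/18, and the value is 12·(11/18) + (0)·(7/18) = 22/3.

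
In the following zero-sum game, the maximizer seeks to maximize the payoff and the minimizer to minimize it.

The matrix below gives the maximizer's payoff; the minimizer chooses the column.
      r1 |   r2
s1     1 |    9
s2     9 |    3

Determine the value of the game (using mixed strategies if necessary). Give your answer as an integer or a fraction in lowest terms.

Row minima are 1 and 3, so the maximizer's maximin is 3; column maxima are 9 and 9, so the minimizer's minimax is 9. These differ, so the equilibrium is in mixed strategies.
Let the maximizer play s1 with probability p. The minimizer is indifferent when p + 9(1−p) = 9p + 3(1−p), giving p = 3/7.
Let the minimizer play r1 with probability q. The maximizer is indifferent when q + 9(1−q) = 9q + 3(1−q), giving q = 3/7.
The value is 1·(3/7) + (9)·(4/7) = 39/7.

39/7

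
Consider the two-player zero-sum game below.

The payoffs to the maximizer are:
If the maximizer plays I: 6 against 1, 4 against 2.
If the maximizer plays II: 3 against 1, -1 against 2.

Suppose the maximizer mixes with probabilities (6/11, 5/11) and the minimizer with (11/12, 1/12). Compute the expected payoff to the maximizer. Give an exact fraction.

145/33

Against (11/12, 1/12), each row's expected payoff is I: 35/6; II: 8/3.
Taking the (6/11, 5/11)-weighted average: (6/11)·(35/6) + (5/11)·(8/3) = 145/33.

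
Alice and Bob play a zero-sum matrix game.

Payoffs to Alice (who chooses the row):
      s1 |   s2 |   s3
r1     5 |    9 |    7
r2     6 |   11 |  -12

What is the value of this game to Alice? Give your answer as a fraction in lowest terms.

51/10

Column s2 is strictly dominated by s1 for Bob (it gives Alice more in every row).
The remaining 2×2 game on (r1, r2) × (s1, s3) has no saddle point. Let Alice play r1 with probability p; indifference gives 5p + 6(1−p) = 7p − 12(1−p), so p = 9/10.
Similarly Bob's optimal q on s1 is 19/20, and the value is 5·(19/20) + (7)·(1/20) = 51/10.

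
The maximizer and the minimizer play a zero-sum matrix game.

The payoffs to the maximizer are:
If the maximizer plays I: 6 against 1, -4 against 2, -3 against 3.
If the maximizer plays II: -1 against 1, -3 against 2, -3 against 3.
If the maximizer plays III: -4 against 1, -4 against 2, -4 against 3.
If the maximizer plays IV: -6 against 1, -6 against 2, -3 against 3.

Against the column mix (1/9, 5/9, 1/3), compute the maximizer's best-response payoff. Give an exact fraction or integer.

-23/9

I: (6)·(1/9) + (-4)·(5/9) + (-3)·(1/3) = -23/9.
II: (-1)·(1/9) + (-3)·(5/9) + (-3)·(1/3) = -25/9.
III: (-4)·(1/9) + (-4)·(5/9) + (-4)·(1/3) = -4.
IV: (-6)·(1/9) + (-6)·(5/9) + (-3)·(1/3) = -5.
The best pure response is I with expected payoff -23/9.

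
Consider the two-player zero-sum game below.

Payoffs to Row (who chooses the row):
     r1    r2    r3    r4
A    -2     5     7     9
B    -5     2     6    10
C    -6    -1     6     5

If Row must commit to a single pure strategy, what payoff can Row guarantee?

-2

The worst-case payoff for each row is A: -2, B: -5, C: -6.
The best of these is -2.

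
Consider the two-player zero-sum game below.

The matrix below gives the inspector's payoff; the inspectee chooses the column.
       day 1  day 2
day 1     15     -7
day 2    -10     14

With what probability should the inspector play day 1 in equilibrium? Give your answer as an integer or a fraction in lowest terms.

Row minima are -7 and -10, so the inspector's maximin is -7; column maxima are 15 and 14, so the inspectee's minimax is 14. These differ, so the equilibrium is in mixed strategies.
Let the inspector play day 1 with probability p. The inspectee is indifferent when 15p − 10(1−p) = −7p + 14(1−p), giving p = 12/23.

12/23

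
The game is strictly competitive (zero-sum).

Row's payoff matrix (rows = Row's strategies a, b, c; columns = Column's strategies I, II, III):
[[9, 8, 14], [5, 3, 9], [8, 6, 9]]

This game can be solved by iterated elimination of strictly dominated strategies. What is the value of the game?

8

Row c is strictly dominated by row a (9>8, 8>6, 14>9); eliminate c.
Column I is strictly dominated by II for Column (8<9, 3<5); eliminate I.
Row b is strictly dominated by row a (8>3, 14>9); eliminate b.
Column III is strictly dominated by II for Column (8<14); eliminate III.
Only (a, II) remains, with payoff 8.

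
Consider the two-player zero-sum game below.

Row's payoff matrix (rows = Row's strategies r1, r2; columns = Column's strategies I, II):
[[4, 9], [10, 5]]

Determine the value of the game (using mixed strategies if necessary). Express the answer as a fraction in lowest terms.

7

Row minima are 4 and 5, so Row's maximin is 5; column maxima are 10 and 9, so Column's minimax is 9. These differ, so the equilibrium is in mixed strategies.
Let Row play r1 with probability p. Column is indifferent when 4p + 10(1−p) = 9p + 5(1−p), giving p = 1/2.
Let Column play I with probability q. Row is indifferent when 4q + 9(1−q) = 10q + 5(1−q), giving q = 2/5.
The value is 4·(2/5) + (9)·(3/5) = 7.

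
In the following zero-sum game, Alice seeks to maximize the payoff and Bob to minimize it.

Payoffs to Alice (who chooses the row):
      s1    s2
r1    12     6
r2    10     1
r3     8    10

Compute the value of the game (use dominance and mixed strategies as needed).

Row r2 is strictly dominated by row r1, so Alice never plays it.
The remaining 2×2 game on (r1, r3) × (s1, s2) has no saddle point. Let Alice play r1 with probability p; indifference gives 12p + 8(1−p) = 6p + 10(1−p), so p = 1/4.
Similarly Bob's optimal q on s1 is 1/2, and the value is 12·(1/2) + (6)·(1/2) = 9.

9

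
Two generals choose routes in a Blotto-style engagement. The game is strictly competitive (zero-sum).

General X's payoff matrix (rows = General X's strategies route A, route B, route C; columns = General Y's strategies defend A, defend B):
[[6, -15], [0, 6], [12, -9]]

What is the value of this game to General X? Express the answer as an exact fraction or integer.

8/3

Row route A is strictly dominated by row route C, so General X never plays it.
The remaining 2×2 game on (route B, route C) × (defend A, defend B) has no saddle point. Let General X play route B with probability p; indifference gives 12(1−p) = 6p − 9(1−p), so p = 7/9.
Similarly General Y's optimal q on defend A is 5/9, and the value is 0·(5/9) + (6)·(4/9) = 8/3.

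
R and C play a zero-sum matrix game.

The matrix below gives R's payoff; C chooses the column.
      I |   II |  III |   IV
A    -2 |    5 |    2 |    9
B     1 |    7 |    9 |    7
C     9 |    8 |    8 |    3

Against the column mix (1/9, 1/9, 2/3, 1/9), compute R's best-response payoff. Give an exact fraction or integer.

A: (-2)·(1/9) + (5)·(1/9) + (2)·(2/3) + (9)·(1/9) = 8/3.
B: (1)·(1/9) + (7)·(1/9) + (9)·(2/3) + (7)·(1/9) = 23/3.
C: (9)·(1/9) + (8)·(1/9) + (8)·(2/3) + (3)·(1/9) = 68/9.
The best pure response is B with expected payoff 23/3.

23/3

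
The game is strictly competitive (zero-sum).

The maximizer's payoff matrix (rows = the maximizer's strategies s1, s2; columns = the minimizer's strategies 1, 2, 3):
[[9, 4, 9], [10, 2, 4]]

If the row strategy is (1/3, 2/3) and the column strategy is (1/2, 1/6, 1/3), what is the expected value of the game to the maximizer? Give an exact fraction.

43/6

Against (1/2, 1/6, 1/3), each row's expected payoff is s1: 49/6; s2: 20/3.
Taking the (1/3, 2/3)-weighted average: (1/3)·(49/6) + (2/3)·(20/3) = 43/6.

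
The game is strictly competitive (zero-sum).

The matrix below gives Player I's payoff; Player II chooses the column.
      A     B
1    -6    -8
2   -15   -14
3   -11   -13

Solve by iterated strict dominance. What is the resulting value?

Row 2 is strictly dominated by row 1 (-6>-15, -8>-14); eliminate 2.
Column A is strictly dominated by B for Player II (-8<-6, -13<-11); eliminate A.
Row 3 is strictly dominated by row 1 (-8>-13); eliminate 3.
Only (1, B) remains, with payoff -8.

-8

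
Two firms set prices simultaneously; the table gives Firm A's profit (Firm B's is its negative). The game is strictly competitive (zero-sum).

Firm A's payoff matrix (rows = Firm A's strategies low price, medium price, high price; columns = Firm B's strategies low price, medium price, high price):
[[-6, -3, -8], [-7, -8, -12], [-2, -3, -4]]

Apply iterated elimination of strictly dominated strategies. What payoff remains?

-4

Row medium price is strictly dominated by row low price (-6>-7, -3>-8, -8>-12); eliminate medium price.
Column low price is strictly dominated by high price for Firm B (-8<-6, -4<-2); eliminate low price.
Column medium price is strictly dominated by high price for Firm B (-8<-3, -4<-3); eliminate medium price.
Row low price is strictly dominated by row high price (-4>-8); eliminate low price.
Only (high price, high price) remains, with payoff -4.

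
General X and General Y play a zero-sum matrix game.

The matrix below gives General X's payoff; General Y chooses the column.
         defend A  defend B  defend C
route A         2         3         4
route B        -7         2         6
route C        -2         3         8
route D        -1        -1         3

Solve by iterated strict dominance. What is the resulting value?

Row route D is strictly dominated by row route A (2>-1, 3>-1, 4>3); eliminate route D.
Column defend B is strictly dominated by defend A for General Y (2<3, -7<2, -2<3); eliminate defend B.
Row route B is strictly dominated by row route C (-2>-7, 8>6); eliminate route B.
Column defend C is strictly dominated by defend A for General Y (2<4, -2<8); eliminate defend C.
Row route C is strictly dominated by row route A (2>-2); eliminate route C.
Only (route A, defend A) remains, with payoff 2.

2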